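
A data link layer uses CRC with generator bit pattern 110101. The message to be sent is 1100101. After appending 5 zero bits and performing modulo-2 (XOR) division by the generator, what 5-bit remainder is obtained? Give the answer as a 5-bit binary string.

10111

Append 5 zeros: 110010100000. Divide by 110101 (XOR where the leading bit is 1):
  pos 0: 110010 XOR 110101 = 000111
  pos 3: 111100 XOR 110101 = 001001
  pos 5: 100100 XOR 110101 = 010001
  pos 6: 100010 XOR 110101 = 010111
Remainder (last 5 bits) = 10111. This is the CRC / FCS.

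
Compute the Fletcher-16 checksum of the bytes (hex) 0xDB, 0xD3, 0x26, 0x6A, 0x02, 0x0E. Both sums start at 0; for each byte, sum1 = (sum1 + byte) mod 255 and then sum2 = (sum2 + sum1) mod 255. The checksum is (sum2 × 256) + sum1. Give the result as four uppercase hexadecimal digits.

Running sums (mod 255):
  after byte 0 (0xDB): sum1=219, sum2=219
  after byte 1 (0xD3): sum1=175, sum2=139
  after byte 2 (0x26): sum1=213, sum2=97
  after byte 3 (0x6A): sum1=64, sum2=161
  after byte 4 (0x02): sum1=66, sum2=227
  after byte 5 (0x0E): sum1=80, sum2=52
Checksum = sum2·256 + sum1 = 52·256 + 80 = 13392 = 0x3450.

3450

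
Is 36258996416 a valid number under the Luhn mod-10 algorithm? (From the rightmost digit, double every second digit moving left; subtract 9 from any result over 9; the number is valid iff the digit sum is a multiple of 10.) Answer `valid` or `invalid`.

From the right, keep odd positions and double even positions (subtract 9 from any doubled value over 9):
  doubled (positions 2,4,...): 2 3 9 1 3 → sum 18
  kept (positions 1,3,...): 6 4 9 8 2 3 → sum 32
Total = 50.
50 mod 10 = 0, so the number is valid.

valid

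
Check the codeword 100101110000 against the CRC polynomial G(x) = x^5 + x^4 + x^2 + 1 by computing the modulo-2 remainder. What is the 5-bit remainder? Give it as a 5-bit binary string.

00010

Modulo-2 division of 100101110000 by 110101:
  pos 0: 100101 XOR 110101 = 010000
  pos 1: 100001 XOR 110101 = 010100
  pos 2: 101001 XOR 110101 = 011100
  pos 3: 111000 XOR 110101 = 001101
  pos 5: 110100 XOR 110101 = 000001
Remainder = 00010 (nonzero — an error is detected).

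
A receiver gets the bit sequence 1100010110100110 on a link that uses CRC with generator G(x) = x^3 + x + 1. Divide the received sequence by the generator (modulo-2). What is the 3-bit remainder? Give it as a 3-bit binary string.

Modulo-2 division of 1100010110100110 by 1011:
  pos 0: 1100 XOR 1011 = 0111
  pos 1: 1110 XOR 1011 = 0101
  pos 2: 1011 XOR 1011 = 0000
  pos 7: 1101 XOR 1011 = 0110
  pos 8: 1100 XOR 1011 = 0111
  pos 9: 1110 XOR 1011 = 0101
  pos 10: 1011 XOR 1011 = 0000
Remainder = 010 (nonzero — an error is detected).

010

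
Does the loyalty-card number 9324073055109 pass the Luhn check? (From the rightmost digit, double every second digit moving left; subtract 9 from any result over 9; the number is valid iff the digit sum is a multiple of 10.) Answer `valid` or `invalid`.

From the right, keep odd positions and double even positions (subtract 9 from any doubled value over 9):
  doubled (positions 2,4,...): 0 1 0 5 8 6 → sum 20
  kept (positions 1,3,...): 9 1 5 3 0 2 9 → sum 29
Total = 49.
49 mod 10 = 9, so the number is invalid.

invalid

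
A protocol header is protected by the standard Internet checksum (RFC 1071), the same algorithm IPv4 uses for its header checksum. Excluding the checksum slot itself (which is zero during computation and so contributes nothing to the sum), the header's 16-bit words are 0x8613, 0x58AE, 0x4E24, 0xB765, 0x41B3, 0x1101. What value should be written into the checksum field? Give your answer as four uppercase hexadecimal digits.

One's-complement addition (fold any carry out of bit 15 back into bit 0):
  0x8613 + 0x58AE = 0x0DEC1
  0xDEC1 + 0x4E24 = 0x12CE5 → wrap carry → 0x2CE6
  0x2CE6 + 0xB765 = 0x0E44B
  0xE44B + 0x41B3 = 0x125FE → wrap carry → 0x25FF
  0x25FF + 0x1101 = 0x03700
One's-complement sum = 0x3700.
Checksum = ~0x3700 & 0xFFFF = 0xC8FF.

C8FF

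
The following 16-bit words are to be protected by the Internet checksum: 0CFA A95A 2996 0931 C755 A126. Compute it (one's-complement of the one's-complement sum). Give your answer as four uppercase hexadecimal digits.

AE67

One's-complement addition (fold any carry out of bit 15 back into bit 0):
  0x0CFA + 0xA95A = 0x0B654
  0xB654 + 0x2996 = 0x0DFEA
  0xDFEA + 0x0931 = 0x0E91B
  0xE91B + 0xC755 = 0x1B070 → wrap carry → 0xB071
  0xB071 + 0xA126 = 0x15197 → wrap carry → 0x5198
One's-complement sum = 0x5198.
Checksum = ~0x5198 & 0xFFFF = 0xAE67.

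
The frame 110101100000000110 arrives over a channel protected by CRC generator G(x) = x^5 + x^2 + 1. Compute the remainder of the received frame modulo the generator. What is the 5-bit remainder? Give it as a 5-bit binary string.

Modulo-2 division of 110101100000000110 by 100101:
  pos 0: 110101 XOR 100101 = 010000
  pos 1: 100001 XOR 100101 = 000100
  pos 4: 100000 XOR 100101 = 000101
  pos 7: 101000 XOR 100101 = 001101
  pos 9: 110100 XOR 100101 = 010001
  pos 10: 100011 XOR 100101 = 000110
Remainder = 11010 (nonzero — an error is detected).

11010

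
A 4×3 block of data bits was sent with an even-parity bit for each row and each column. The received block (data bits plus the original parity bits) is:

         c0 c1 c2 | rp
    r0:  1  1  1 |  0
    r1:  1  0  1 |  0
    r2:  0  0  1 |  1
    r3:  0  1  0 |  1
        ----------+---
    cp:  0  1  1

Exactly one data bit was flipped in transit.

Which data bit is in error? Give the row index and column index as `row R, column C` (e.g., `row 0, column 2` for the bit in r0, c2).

row 0, column 1

Recompute each row's even parity and compare to rp:
  r0: data parity 1, sent rp 0 → mismatch
  r1: data parity 0, sent rp 0 → ok
  r2: data parity 1, sent rp 1 → ok
  r3: data parity 1, sent rp 1 → ok
Recompute each column's even parity and compare to cp:
  c0: data parity 0, sent cp 0 → ok
  c1: data parity 0, sent cp 1 → mismatch
  c2: data parity 1, sent cp 1 → ok
Exactly one row (r0) and one column (c1) fail → the flipped bit is at their intersection.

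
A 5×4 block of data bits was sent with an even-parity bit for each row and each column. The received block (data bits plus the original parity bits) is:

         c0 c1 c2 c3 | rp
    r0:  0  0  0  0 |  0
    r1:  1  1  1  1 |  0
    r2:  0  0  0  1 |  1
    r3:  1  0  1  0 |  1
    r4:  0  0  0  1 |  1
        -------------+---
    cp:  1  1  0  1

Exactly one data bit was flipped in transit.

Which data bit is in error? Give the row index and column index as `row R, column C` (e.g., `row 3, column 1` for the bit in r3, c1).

Recompute each row's even parity and compare to rp:
  r0: data parity 0, sent rp 0 → ok
  r1: data parity 0, sent rp 0 → ok
  r2: data parity 1, sent rp 1 → ok
  r3: data parity 0, sent rp 1 → mismatch
  r4: data parity 1, sent rp 1 → ok
Recompute each column's even parity and compare to cp:
  c0: data parity 0, sent cp 1 → mismatch
  c1: data parity 1, sent cp 1 → ok
  c2: data parity 0, sent cp 0 → ok
  c3: data parity 1, sent cp 1 → ok
Exactly one row (r3) and one column (c0) fail → the flipped bit is at their intersection.

row 3, column 0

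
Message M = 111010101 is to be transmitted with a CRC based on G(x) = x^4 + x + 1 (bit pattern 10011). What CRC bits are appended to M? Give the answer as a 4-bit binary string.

1100

Append 4 zeros: 1110101010000. Divide by 10011 (XOR where the leading bit is 1):
  pos 0: 11101 XOR 10011 = 01110
  pos 1: 11100 XOR 10011 = 01111
  pos 2: 11111 XOR 10011 = 01100
  pos 3: 11000 XOR 10011 = 01011
  pos 4: 10111 XOR 10011 = 00100
  pos 6: 10000 XOR 10011 = 00011
Remainder (last 4 bits) = 1100. This is the CRC / FCS.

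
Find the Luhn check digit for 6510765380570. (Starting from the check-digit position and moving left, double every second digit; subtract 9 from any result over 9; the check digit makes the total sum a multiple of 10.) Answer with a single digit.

Partial digits right→left: 0 7 5 0 8 3 5 6 7 0 1 5 6
Double every second digit counting from the check-digit position (so the 1st, 3rd, 5th, ... of the partial from the right).
  doubled (with −9 where >9): 0 1 7 1 5 2 3 → sum 19
  kept as-is: 7 0 3 6 0 5 → sum 21
Total = 19 + 21 = 40.
Check digit = (10 − (40 mod 10)) mod 10 = 0.

0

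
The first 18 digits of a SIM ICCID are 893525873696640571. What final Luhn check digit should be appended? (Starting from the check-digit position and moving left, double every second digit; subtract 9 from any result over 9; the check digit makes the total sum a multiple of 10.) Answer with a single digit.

Partial digits right→left: 1 7 5 0 4 6 6 9 6 3 7 8 5 2 5 3 9 8
Double every second digit counting from the check-digit position (so the 1st, 3rd, 5th, ... of the partial from the right).
  doubled (with −9 where >9): 2 1 8 3 3 5 1 1 9 → sum 33
  kept as-is: 7 0 6 9 3 8 2 3 8 → sum 46
Total = 33 + 46 = 79.
Check digit = (10 − (79 mod 10)) mod 10 = 1.

1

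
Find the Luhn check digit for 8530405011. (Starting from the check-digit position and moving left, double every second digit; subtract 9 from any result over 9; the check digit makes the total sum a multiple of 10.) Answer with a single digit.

6

Partial digits right→left: 1 1 0 5 0 4 0 3 5 8
Double every second digit counting from the check-digit position (so the 1st, 3rd, 5th, ... of the partial from the right).
  doubled (with −9 where >9): 2 0 0 0 1 → sum 3
  kept as-is: 1 5 4 3 8 → sum 21
Total = 3 + 21 = 24.
Check digit = (10 − (24 mod 10)) mod 10 = 6.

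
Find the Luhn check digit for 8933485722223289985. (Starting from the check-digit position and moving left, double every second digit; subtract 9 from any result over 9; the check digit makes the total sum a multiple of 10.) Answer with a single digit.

7

Partial digits right→left: 5 8 9 9 8 2 3 2 2 2 2 7 5 8 4 3 3 9 8
Double every second digit counting from the check-digit position (so the 1st, 3rd, 5th, ... of the partial from the right).
  doubled (with −9 where >9): 1 9 7 6 4 4 1 8 6 7 → sum 53
  kept as-is: 8 9 2 2 2 7 8 3 9 → sum 50
Total = 53 + 50 = 103.
Check digit = (10 − (103 mod 10)) mod 10 = 7.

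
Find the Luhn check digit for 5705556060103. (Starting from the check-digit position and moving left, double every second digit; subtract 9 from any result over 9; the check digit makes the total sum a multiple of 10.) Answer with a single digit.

Partial digits right→left: 3 0 1 0 6 0 6 5 5 5 0 7 5
Double every second digit counting from the check-digit position (so the 1st, 3rd, 5th, ... of the partial from the right).
  doubled (with −9 where >9): 6 2 3 3 1 0 1 → sum 16
  kept as-is: 0 0 0 5 5 7 → sum 17
Total = 16 + 17 = 33.
Check digit = (10 − (33 mod 10)) mod 10 = 7.

7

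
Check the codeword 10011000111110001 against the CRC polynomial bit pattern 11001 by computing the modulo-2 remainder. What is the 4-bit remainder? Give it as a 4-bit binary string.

0010

Modulo-2 division of 10011000111110001 by 11001:
  pos 0: 10011 XOR 11001 = 01010
  pos 1: 10100 XOR 11001 = 01101
  pos 2: 11010 XOR 11001 = 00011
  pos 5: 11011 XOR 11001 = 00010
  pos 8: 10111 XOR 11001 = 01110
  pos 9: 11100 XOR 11001 = 00101
  pos 11: 10100 XOR 11001 = 01101
  pos 12: 11011 XOR 11001 = 00010
Remainder = 0010 (nonzero — an error is detected).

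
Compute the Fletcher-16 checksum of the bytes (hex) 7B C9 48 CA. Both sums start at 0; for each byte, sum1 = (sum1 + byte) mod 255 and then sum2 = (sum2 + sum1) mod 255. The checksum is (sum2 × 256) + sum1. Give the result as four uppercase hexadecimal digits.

Running sums (mod 255):
  after byte 0 (7B): sum1=123, sum2=123
  after byte 1 (C9): sum1=69, sum2=192
  after byte 2 (48): sum1=141, sum2=78
  after byte 3 (CA): sum1=88, sum2=166
Checksum = sum2·256 + sum1 = 166·256 + 88 = 42584 = 0xA658.

A658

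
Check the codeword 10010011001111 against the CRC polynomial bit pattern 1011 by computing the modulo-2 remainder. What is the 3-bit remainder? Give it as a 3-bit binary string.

Modulo-2 division of 10010011001111 by 1011:
  pos 0: 1001 XOR 1011 = 0010
  pos 2: 1000 XOR 1011 = 0011
  pos 4: 1111 XOR 1011 = 0100
  pos 5: 1000 XOR 1011 = 0011
  pos 7: 1101 XOR 1011 = 0110
  pos 8: 1101 XOR 1011 = 0110
  pos 9: 1101 XOR 1011 = 0110
  pos 10: 1101 XOR 1011 = 0110
Remainder = 110 (nonzero — an error is detected).

110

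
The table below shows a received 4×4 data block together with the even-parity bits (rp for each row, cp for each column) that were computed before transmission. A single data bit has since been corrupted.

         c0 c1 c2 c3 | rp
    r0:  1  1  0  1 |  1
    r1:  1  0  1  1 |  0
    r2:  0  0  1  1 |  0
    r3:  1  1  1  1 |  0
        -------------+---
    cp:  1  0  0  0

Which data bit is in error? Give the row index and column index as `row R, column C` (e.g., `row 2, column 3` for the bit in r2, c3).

row 1, column 2

Recompute each row's even parity and compare to rp:
  r0: data parity 1, sent rp 1 → ok
  r1: data parity 1, sent rp 0 → mismatch
  r2: data parity 0, sent rp 0 → ok
  r3: data parity 0, sent rp 0 → ok
Recompute each column's even parity and compare to cp:
  c0: data parity 1, sent cp 1 → ok
  c1: data parity 0, sent cp 0 → ok
  c2: data parity 1, sent cp 0 → mismatch
  c3: data parity 0, sent cp 0 → ok
Exactly one row (r1) and one column (c2) fail → the flipped bit is at their intersection.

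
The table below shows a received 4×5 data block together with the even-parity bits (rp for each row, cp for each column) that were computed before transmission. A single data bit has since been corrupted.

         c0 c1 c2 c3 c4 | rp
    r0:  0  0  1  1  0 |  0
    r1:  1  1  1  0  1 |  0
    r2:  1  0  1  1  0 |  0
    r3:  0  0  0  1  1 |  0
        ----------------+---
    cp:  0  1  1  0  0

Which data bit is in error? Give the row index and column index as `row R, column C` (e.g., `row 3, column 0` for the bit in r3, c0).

Recompute each row's even parity and compare to rp:
  r0: data parity 0, sent rp 0 → ok
  r1: data parity 0, sent rp 0 → ok
  r2: data parity 1, sent rp 0 → mismatch
  r3: data parity 0, sent rp 0 → ok
Recompute each column's even parity and compare to cp:
  c0: data parity 0, sent cp 0 → ok
  c1: data parity 1, sent cp 1 → ok
  c2: data parity 1, sent cp 1 → ok
  c3: data parity 1, sent cp 0 → mismatch
  c4: data parity 0, sent cp 0 → ok
Exactly one row (r2) and one column (c3) fail → the flipped bit is at their intersection.

row 2, column 3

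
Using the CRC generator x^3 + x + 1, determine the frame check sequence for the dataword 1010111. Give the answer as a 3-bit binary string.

111

Append 3 zeros: 1010111000. Divide by 1011 (XOR where the leading bit is 1):
  pos 0: 1010 XOR 1011 = 0001
  pos 3: 1111 XOR 1011 = 0100
  pos 4: 1000 XOR 1011 = 0011
  pos 6: 1100 XOR 1011 = 0111
Remainder (last 3 bits) = 111. This is the CRC / FCS.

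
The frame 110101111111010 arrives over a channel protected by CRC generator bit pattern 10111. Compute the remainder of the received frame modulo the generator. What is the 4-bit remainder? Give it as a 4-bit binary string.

Modulo-2 division of 110101111111010 by 10111:
  pos 0: 11010 XOR 10111 = 01101
  pos 1: 11011 XOR 10111 = 01100
  pos 2: 11001 XOR 10111 = 01110
  pos 3: 11101 XOR 10111 = 01010
  pos 4: 10101 XOR 10111 = 00010
  pos 7: 10111 XOR 10111 = 00000
Remainder = 0010 (nonzero — an error is detected).

0010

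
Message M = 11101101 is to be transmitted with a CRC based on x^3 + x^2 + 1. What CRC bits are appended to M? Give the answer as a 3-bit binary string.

Append 3 zeros: 11101101000. Divide by 1101 (XOR where the leading bit is 1):
  pos 0: 1110 XOR 1101 = 0011
  pos 2: 1111 XOR 1101 = 0010
  pos 4: 1001 XOR 1101 = 0100
  pos 5: 1000 XOR 1101 = 0101
  pos 6: 1010 XOR 1101 = 0111
  pos 7: 1110 XOR 1101 = 0011
Remainder (last 3 bits) = 011. This is the CRC / FCS.

011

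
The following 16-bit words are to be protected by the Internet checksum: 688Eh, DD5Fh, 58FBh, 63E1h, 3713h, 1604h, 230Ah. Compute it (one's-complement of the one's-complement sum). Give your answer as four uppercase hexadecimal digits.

8D13

One's-complement addition (fold any carry out of bit 15 back into bit 0):
  0x688E + 0xDD5F = 0x145ED → wrap carry → 0x45EE
  0x45EE + 0x58FB = 0x09EE9
  0x9EE9 + 0x63E1 = 0x102CA → wrap carry → 0x02CB
  0x02CB + 0x3713 = 0x039DE
  0x39DE + 0x1604 = 0x04FE2
  0x4FE2 + 0x230A = 0x072EC
One's-complement sum = 0x72EC.
Checksum = ~0x72EC & 0xFFFF = 0x8D13.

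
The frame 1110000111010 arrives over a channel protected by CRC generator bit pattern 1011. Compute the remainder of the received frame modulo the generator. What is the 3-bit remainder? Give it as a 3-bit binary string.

Modulo-2 division of 1110000111010 by 1011:
  pos 0: 1110 XOR 1011 = 0101
  pos 1: 1010 XOR 1011 = 0001
  pos 4: 1001 XOR 1011 = 0010
  pos 6: 1011 XOR 1011 = 0000
Remainder = 010 (nonzero — an error is detected).

010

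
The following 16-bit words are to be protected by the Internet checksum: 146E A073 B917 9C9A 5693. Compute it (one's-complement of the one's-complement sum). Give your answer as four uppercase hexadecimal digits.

9ED8

One's-complement addition (fold any carry out of bit 15 back into bit 0):
  0x146E + 0xA073 = 0x0B4E1
  0xB4E1 + 0xB917 = 0x16DF8 → wrap carry → 0x6DF9
  0x6DF9 + 0x9C9A = 0x10A93 → wrap carry → 0x0A94
  0x0A94 + 0x5693 = 0x06127
One's-complement sum = 0x6127.
Checksum = ~0x6127 & 0xFFFF = 0x9ED8.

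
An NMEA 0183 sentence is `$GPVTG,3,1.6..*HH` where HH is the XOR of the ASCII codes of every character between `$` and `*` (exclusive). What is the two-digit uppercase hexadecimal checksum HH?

XOR the ASCII codes of the payload characters:
  'G' = 0x47 → acc = 0x47
  'P' = 0x50 → acc = 0x17
  'V' = 0x56 → acc = 0x41
  'T' = 0x54 → acc = 0x15
  'G' = 0x47 → acc = 0x52
  ',' = 0x2C → acc = 0x7E
  '3' = 0x33 → acc = 0x4D
  ',' = 0x2C → acc = 0x61
  '1' = 0x31 → acc = 0x50
  '.' = 0x2E → acc = 0x7E
  '6' = 0x36 → acc = 0x48
  '.' = 0x2E → acc = 0x66
  '.' = 0x2E → acc = 0x48
Checksum = 0x48.

48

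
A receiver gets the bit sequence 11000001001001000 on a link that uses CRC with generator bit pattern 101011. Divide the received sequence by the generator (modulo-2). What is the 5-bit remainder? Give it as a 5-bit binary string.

Modulo-2 division of 11000001001001000 by 101011:
  pos 0: 110000 XOR 101011 = 011011
  pos 1: 110110 XOR 101011 = 011101
  pos 2: 111011 XOR 101011 = 010000
  pos 3: 100000 XOR 101011 = 001011
  pos 5: 101101 XOR 101011 = 000110
  pos 8: 110001 XOR 101011 = 011010
  pos 9: 110100 XOR 101011 = 011111
  pos 10: 111110 XOR 101011 = 010101
  pos 11: 101010 XOR 101011 = 000001
Remainder = 00001 (nonzero — an error is detected).

00001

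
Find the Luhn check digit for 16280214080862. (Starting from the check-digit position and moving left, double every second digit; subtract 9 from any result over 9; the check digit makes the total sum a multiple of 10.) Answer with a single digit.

Partial digits right→left: 2 6 8 0 8 0 4 1 2 0 8 2 6 1
Double every second digit counting from the check-digit position (so the 1st, 3rd, 5th, ... of the partial from the right).
  doubled (with −9 where >9): 4 7 7 8 4 7 3 → sum 40
  kept as-is: 6 0 0 1 0 2 1 → sum 10
Total = 40 + 10 = 50.
Check digit = (10 − (50 mod 10)) mod 10 = 0.

0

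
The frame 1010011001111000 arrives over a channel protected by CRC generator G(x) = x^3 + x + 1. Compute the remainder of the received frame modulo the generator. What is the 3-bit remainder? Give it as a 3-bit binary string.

Modulo-2 division of 1010011001111000 by 1011:
  pos 0: 1010 XOR 1011 = 0001
  pos 3: 1011 XOR 1011 = 0000
  pos 9: 1111 XOR 1011 = 0100
  pos 10: 1000 XOR 1011 = 0011
  pos 12: 1100 XOR 1011 = 0111
Remainder = 111 (nonzero — an error is detected).

111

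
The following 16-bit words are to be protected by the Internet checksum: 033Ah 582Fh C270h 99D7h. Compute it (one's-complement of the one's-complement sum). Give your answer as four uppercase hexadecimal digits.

One's-complement addition (fold any carry out of bit 15 back into bit 0):
  0x033A + 0x582F = 0x05B69
  0x5B69 + 0xC270 = 0x11DD9 → wrap carry → 0x1DDA
  0x1DDA + 0x99D7 = 0x0B7B1
One's-complement sum = 0xB7B1.
Checksum = ~0xB7B1 & 0xFFFF = 0x484E.

484E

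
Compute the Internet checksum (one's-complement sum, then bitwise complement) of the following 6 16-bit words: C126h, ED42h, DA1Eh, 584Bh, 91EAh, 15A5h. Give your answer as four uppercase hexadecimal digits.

One's-complement addition (fold any carry out of bit 15 back into bit 0):
  0xC126 + 0xED42 = 0x1AE68 → wrap carry → 0xAE69
  0xAE69 + 0xDA1E = 0x18887 → wrap carry → 0x8888
  0x8888 + 0x584B = 0x0E0D3
  0xE0D3 + 0x91EA = 0x172BD → wrap carry → 0x72BE
  0x72BE + 0x15A5 = 0x08863
One's-complement sum = 0x8863.
Checksum = ~0x8863 & 0xFFFF = 0x779C.

779C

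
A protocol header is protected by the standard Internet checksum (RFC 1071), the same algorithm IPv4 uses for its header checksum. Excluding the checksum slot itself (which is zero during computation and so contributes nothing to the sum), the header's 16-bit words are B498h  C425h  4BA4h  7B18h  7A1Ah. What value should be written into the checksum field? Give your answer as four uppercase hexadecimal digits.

466A

One's-complement addition (fold any carry out of bit 15 back into bit 0):
  0xB498 + 0xC425 = 0x178BD → wrap carry → 0x78BE
  0x78BE + 0x4BA4 = 0x0C462
  0xC462 + 0x7B18 = 0x13F7A → wrap carry → 0x3F7B
  0x3F7B + 0x7A1A = 0x0B995
One's-complement sum = 0xB995.
Checksum = ~0xB995 & 0xFFFF = 0x466A.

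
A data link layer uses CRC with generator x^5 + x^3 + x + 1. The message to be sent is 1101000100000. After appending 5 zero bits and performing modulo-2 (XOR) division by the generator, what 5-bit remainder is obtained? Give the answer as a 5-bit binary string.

00000

Append 5 zeros: 110100010000000000. Divide by 101011 (XOR where the leading bit is 1):
  pos 0: 110100 XOR 101011 = 011111
  pos 1: 111110 XOR 101011 = 010101
  pos 2: 101011 XOR 101011 = 000000
Remainder (last 5 bits) = 00000. This is the CRC / FCS.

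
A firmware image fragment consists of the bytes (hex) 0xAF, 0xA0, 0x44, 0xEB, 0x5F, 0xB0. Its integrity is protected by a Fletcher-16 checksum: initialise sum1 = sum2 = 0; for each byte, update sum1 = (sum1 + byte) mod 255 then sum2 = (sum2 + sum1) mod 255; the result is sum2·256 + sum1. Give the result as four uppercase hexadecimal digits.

Running sums (mod 255):
  after byte 0 (0xAF): sum1=175, sum2=175
  after byte 1 (0xA0): sum1=80, sum2=0
  after byte 2 (0x44): sum1=148, sum2=148
  after byte 3 (0xEB): sum1=128, sum2=21
  after byte 4 (0x5F): sum1=223, sum2=244
  after byte 5 (0xB0): sum1=144, sum2=133
Checksum = sum2·256 + sum1 = 133·256 + 144 = 34192 = 0x8590.

8590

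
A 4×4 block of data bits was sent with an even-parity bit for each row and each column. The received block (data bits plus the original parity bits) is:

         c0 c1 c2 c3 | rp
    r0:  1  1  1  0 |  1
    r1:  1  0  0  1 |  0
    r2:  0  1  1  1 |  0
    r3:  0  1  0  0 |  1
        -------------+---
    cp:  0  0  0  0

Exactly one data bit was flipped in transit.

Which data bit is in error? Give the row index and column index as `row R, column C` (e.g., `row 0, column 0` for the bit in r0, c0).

row 2, column 1

Recompute each row's even parity and compare to rp:
  r0: data parity 1, sent rp 1 → ok
  r1: data parity 0, sent rp 0 → ok
  r2: data parity 1, sent rp 0 → mismatch
  r3: data parity 1, sent rp 1 → ok
Recompute each column's even parity and compare to cp:
  c0: data parity 0, sent cp 0 → ok
  c1: data parity 1, sent cp 0 → mismatch
  c2: data parity 0, sent cp 0 → ok
  c3: data parity 0, sent cp 0 → ok
Exactly one row (r2) and one column (c1) fail → the flipped bit is at their intersection.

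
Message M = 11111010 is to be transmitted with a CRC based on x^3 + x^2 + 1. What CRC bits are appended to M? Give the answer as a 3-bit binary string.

011

Append 3 zeros: 11111010000. Divide by 1101 (XOR where the leading bit is 1):
  pos 0: 1111 XOR 1101 = 0010
  pos 2: 1010 XOR 1101 = 0111
  pos 3: 1111 XOR 1101 = 0010
  pos 5: 1000 XOR 1101 = 0101
  pos 6: 1010 XOR 1101 = 0111
  pos 7: 1110 XOR 1101 = 0011
Remainder (last 3 bits) = 011. This is the CRC / FCS.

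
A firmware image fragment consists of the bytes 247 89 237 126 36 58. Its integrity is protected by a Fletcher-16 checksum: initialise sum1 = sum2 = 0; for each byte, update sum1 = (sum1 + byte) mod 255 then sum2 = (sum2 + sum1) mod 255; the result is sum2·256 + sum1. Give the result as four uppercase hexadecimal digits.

441C

Running sums (mod 255):
  after byte 0 (247): sum1=247, sum2=247
  after byte 1 (89): sum1=81, sum2=73
  after byte 2 (237): sum1=63, sum2=136
  after byte 3 (126): sum1=189, sum2=70
  after byte 4 (36): sum1=225, sum2=40
  after byte 5 (58): sum1=28, sum2=68
Checksum = sum2·256 + sum1 = 68·256 + 28 = 17436 = 0x441C.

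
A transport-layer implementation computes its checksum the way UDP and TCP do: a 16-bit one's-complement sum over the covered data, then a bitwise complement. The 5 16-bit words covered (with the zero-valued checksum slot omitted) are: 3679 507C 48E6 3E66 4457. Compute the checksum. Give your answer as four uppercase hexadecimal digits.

AD66

One's-complement addition (fold any carry out of bit 15 back into bit 0):
  0x3679 + 0x507C = 0x086F5
  0x86F5 + 0x48E6 = 0x0CFDB
  0xCFDB + 0x3E66 = 0x10E41 → wrap carry → 0x0E42
  0x0E42 + 0x4457 = 0x05299
One's-complement sum = 0x5299.
Checksum = ~0x5299 & 0xFFFF = 0xAD66.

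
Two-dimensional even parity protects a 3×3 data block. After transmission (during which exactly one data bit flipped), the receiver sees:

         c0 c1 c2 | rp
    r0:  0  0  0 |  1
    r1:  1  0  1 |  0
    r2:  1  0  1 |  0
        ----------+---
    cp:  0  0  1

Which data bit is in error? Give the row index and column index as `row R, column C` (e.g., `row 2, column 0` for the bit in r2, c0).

Recompute each row's even parity and compare to rp:
  r0: data parity 0, sent rp 1 → mismatch
  r1: data parity 0, sent rp 0 → ok
  r2: data parity 0, sent rp 0 → ok
Recompute each column's even parity and compare to cp:
  c0: data parity 0, sent cp 0 → ok
  c1: data parity 0, sent cp 0 → ok
  c2: data parity 0, sent cp 1 → mismatch
Exactly one row (r0) and one column (c2) fail → the flipped bit is at their intersection.

row 0, column 2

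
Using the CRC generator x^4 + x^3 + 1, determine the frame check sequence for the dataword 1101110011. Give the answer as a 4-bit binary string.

0110

Append 4 zeros: 11011100110000. Divide by 11001 (XOR where the leading bit is 1):
  pos 0: 11011 XOR 11001 = 00010
  pos 3: 10100 XOR 11001 = 01101
  pos 4: 11011 XOR 11001 = 00010
  pos 7: 10100 XOR 11001 = 01101
  pos 8: 11010 XOR 11001 = 00011
Remainder (last 4 bits) = 0110. This is the CRC / FCS.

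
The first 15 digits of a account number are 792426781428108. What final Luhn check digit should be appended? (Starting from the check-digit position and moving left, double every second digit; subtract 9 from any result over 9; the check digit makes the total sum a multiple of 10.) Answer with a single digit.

Partial digits right→left: 8 0 1 8 2 4 1 8 7 6 2 4 2 9 7
Double every second digit counting from the check-digit position (so the 1st, 3rd, 5th, ... of the partial from the right).
  doubled (with −9 where >9): 7 2 4 2 5 4 4 5 → sum 33
  kept as-is: 0 8 4 8 6 4 9 → sum 39
Total = 33 + 39 = 72.
Check digit = (10 − (72 mod 10)) mod 10 = 8.

8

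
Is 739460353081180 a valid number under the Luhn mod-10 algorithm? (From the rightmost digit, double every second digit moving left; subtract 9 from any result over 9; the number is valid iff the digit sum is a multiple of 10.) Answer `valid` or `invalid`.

invalid

From the right, keep odd positions and double even positions (subtract 9 from any doubled value over 9):
  doubled (positions 2,4,...): 7 2 0 1 0 8 6 → sum 24
  kept (positions 1,3,...): 0 1 8 3 3 6 9 7 → sum 37
Total = 61.
61 mod 10 = 1, so the number is invalid.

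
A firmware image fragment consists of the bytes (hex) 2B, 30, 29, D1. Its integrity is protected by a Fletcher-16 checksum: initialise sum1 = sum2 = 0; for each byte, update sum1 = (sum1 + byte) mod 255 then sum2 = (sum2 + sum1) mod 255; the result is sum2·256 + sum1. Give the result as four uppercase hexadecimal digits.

6156

Running sums (mod 255):
  after byte 0 (2B): sum1=43, sum2=43
  after byte 1 (30): sum1=91, sum2=134
  after byte 2 (29): sum1=132, sum2=11
  after byte 3 (D1): sum1=86, sum2=97
Checksum = sum2·256 + sum1 = 97·256 + 86 = 24918 = 0x6156.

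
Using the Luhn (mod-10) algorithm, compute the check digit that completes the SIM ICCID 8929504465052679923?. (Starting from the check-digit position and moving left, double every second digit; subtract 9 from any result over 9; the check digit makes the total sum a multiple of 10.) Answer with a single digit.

4

Partial digits right→left: 3 2 9 9 7 6 2 5 0 5 6 4 4 0 5 9 2 9 8
Double every second digit counting from the check-digit position (so the 1st, 3rd, 5th, ... of the partial from the right).
  doubled (with −9 where >9): 6 9 5 4 0 3 8 1 4 7 → sum 47
  kept as-is: 2 9 6 5 5 4 0 9 9 → sum 49
Total = 47 + 49 = 96.
Check digit = (10 − (96 mod 10)) mod 10 = 4.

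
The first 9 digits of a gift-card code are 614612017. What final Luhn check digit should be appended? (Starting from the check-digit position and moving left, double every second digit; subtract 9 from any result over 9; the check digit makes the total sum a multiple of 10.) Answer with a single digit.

Partial digits right→left: 7 1 0 2 1 6 4 1 6
Double every second digit counting from the check-digit position (so the 1st, 3rd, 5th, ... of the partial from the right).
  doubled (with −9 where >9): 5 0 2 8 3 → sum 18
  kept as-is: 1 2 6 1 → sum 10
Total = 18 + 10 = 28.
Check digit = (10 − (28 mod 10)) mod 10 = 2.

2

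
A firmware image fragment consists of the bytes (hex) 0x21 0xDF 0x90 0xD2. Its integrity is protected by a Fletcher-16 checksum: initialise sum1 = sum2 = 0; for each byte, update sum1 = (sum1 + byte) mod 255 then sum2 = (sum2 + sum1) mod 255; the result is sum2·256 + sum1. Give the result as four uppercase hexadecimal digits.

1864

Running sums (mod 255):
  after byte 0 (0x21): sum1=33, sum2=33
  after byte 1 (0xDF): sum1=1, sum2=34
  after byte 2 (0x90): sum1=145, sum2=179
  after byte 3 (0xD2): sum1=100, sum2=24
Checksum = sum2·256 + sum1 = 24·256 + 100 = 6244 = 0x1864.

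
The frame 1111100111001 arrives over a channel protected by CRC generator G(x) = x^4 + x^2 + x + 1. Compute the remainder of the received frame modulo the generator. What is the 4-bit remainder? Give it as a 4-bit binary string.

0111

Modulo-2 division of 1111100111001 by 10111:
  pos 0: 11111 XOR 10111 = 01000
  pos 1: 10000 XOR 10111 = 00111
  pos 3: 11101 XOR 10111 = 01010
  pos 4: 10101 XOR 10111 = 00010
  pos 7: 10100 XOR 10111 = 00011
Remainder = 0111 (nonzero — an error is detected).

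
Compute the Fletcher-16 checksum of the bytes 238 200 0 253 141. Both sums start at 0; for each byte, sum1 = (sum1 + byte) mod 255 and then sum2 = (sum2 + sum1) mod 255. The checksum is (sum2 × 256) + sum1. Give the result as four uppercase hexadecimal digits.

Running sums (mod 255):
  after byte 0 (238): sum1=238, sum2=238
  after byte 1 (200): sum1=183, sum2=166
  after byte 2 (0): sum1=183, sum2=94
  after byte 3 (253): sum1=181, sum2=20
  after byte 4 (141): sum1=67, sum2=87
Checksum = sum2·256 + sum1 = 87·256 + 67 = 22339 = 0x5743.

5743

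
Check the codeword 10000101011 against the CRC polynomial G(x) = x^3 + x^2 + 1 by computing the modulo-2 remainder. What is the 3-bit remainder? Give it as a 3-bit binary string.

000

Modulo-2 division of 10000101011 by 1101:
  pos 0: 1000 XOR 1101 = 0101
  pos 1: 1010 XOR 1101 = 0111
  pos 2: 1111 XOR 1101 = 0010
  pos 4: 1001 XOR 1101 = 0100
  pos 5: 1000 XOR 1101 = 0101
  pos 6: 1011 XOR 1101 = 0110
  pos 7: 1101 XOR 1101 = 0000
Remainder = 000 (zero — the frame passes the CRC check).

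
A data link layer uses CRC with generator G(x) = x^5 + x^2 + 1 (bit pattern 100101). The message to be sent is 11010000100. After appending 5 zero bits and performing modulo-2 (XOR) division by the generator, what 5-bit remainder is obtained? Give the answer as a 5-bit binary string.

Append 5 zeros: 1101000010000000. Divide by 100101 (XOR where the leading bit is 1):
  pos 0: 110100 XOR 100101 = 010001
  pos 1: 100010 XOR 100101 = 000111
  pos 4: 111010 XOR 100101 = 011111
  pos 5: 111110 XOR 100101 = 011011
  pos 6: 110110 XOR 100101 = 010011
  pos 7: 100110 XOR 100101 = 000011
Remainder (last 5 bits) = 11000. This is the CRC / FCS.

11000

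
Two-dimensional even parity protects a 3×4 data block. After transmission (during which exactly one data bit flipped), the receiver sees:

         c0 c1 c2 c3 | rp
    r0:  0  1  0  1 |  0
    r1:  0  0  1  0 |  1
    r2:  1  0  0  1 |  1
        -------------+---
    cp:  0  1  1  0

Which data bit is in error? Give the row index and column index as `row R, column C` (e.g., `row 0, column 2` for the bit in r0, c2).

row 2, column 0

Recompute each row's even parity and compare to rp:
  r0: data parity 0, sent rp 0 → ok
  r1: data parity 1, sent rp 1 → ok
  r2: data parity 0, sent rp 1 → mismatch
Recompute each column's even parity and compare to cp:
  c0: data parity 1, sent cp 0 → mismatch
  c1: data parity 1, sent cp 1 → ok
  c2: data parity 1, sent cp 1 → ok
  c3: data parity 0, sent cp 0 → ok
Exactly one row (r2) and one column (c0) fail → the flipped bit is at their intersection.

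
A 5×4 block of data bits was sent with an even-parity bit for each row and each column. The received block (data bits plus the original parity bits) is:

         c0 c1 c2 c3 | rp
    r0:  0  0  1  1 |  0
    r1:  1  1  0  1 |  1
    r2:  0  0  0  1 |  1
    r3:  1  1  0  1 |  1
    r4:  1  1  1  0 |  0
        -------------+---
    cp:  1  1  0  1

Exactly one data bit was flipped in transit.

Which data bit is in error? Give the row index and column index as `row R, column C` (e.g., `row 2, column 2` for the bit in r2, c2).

Recompute each row's even parity and compare to rp:
  r0: data parity 0, sent rp 0 → ok
  r1: data parity 1, sent rp 1 → ok
  r2: data parity 1, sent rp 1 → ok
  r3: data parity 1, sent rp 1 → ok
  r4: data parity 1, sent rp 0 → mismatch
Recompute each column's even parity and compare to cp:
  c0: data parity 1, sent cp 1 → ok
  c1: data parity 1, sent cp 1 → ok
  c2: data parity 0, sent cp 0 → ok
  c3: data parity 0, sent cp 1 → mismatch
Exactly one row (r4) and one column (c3) fail → the flipped bit is at their intersection.

row 4, column 3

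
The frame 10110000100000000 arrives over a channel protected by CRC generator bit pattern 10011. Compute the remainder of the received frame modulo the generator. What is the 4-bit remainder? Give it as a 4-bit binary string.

0011

Modulo-2 division of 10110000100000000 by 10011:
  pos 0: 10110 XOR 10011 = 00101
  pos 2: 10100 XOR 10011 = 00111
  pos 4: 11101 XOR 10011 = 01110
  pos 5: 11100 XOR 10011 = 01111
  pos 6: 11110 XOR 10011 = 01101
  pos 7: 11010 XOR 10011 = 01001
  pos 8: 10010 XOR 10011 = 00001
  pos 12: 10000 XOR 10011 = 00011
Remainder = 0011 (nonzero — an error is detected).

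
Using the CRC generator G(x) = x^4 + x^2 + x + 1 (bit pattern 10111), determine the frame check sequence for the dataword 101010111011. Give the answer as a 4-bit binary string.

Append 4 zeros: 1010101110110000. Divide by 10111 (XOR where the leading bit is 1):
  pos 0: 10101 XOR 10111 = 00010
  pos 3: 10011 XOR 10111 = 00100
  pos 5: 10010 XOR 10111 = 00101
  pos 7: 10111 XOR 10111 = 00000
Remainder (last 4 bits) = 0000. This is the CRC / FCS.

0000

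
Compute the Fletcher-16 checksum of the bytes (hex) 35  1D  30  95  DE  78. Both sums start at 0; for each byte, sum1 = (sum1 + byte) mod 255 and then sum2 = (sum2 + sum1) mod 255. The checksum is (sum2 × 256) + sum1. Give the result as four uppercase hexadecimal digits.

886F

Running sums (mod 255):
  after byte 0 (35): sum1=53, sum2=53
  after byte 1 (1D): sum1=82, sum2=135
  after byte 2 (30): sum1=130, sum2=10
  after byte 3 (95): sum1=24, sum2=34
  after byte 4 (DE): sum1=246, sum2=25
  after byte 5 (78): sum1=111, sum2=136
Checksum = sum2·256 + sum1 = 136·256 + 111 = 34927 = 0x886F.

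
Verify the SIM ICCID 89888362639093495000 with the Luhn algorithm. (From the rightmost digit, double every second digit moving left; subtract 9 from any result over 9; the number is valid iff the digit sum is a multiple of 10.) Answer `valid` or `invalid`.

From the right, keep odd positions and double even positions (subtract 9 from any doubled value over 9):
  doubled (positions 2,4,...): 0 1 8 9 9 3 3 7 7 7 → sum 54
  kept (positions 1,3,...): 0 0 9 3 0 3 2 3 8 9 → sum 37
Total = 91.
91 mod 10 = 1, so the number is invalid.

invalid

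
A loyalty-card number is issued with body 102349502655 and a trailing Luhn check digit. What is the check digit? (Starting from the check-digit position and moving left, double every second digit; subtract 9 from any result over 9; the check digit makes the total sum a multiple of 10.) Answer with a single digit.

Partial digits right→left: 5 5 6 2 0 5 9 4 3 2 0 1
Double every second digit counting from the check-digit position (so the 1st, 3rd, 5th, ... of the partial from the right).
  doubled (with −9 where >9): 1 3 0 9 6 0 → sum 19
  kept as-is: 5 2 5 4 2 1 → sum 19
Total = 19 + 19 = 38.
Check digit = (10 − (38 mod 10)) mod 10 = 2.

2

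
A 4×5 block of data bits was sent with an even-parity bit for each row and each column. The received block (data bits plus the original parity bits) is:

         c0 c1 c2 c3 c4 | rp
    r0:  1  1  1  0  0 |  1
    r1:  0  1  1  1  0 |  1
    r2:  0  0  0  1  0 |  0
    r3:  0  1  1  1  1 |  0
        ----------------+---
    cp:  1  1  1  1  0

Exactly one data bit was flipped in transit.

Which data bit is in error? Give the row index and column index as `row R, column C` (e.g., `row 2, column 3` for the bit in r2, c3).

Recompute each row's even parity and compare to rp:
  r0: data parity 1, sent rp 1 → ok
  r1: data parity 1, sent rp 1 → ok
  r2: data parity 1, sent rp 0 → mismatch
  r3: data parity 0, sent rp 0 → ok
Recompute each column's even parity and compare to cp:
  c0: data parity 1, sent cp 1 → ok
  c1: data parity 1, sent cp 1 → ok
  c2: data parity 1, sent cp 1 → ok
  c3: data parity 1, sent cp 1 → ok
  c4: data parity 1, sent cp 0 → mismatch
Exactly one row (r2) and one column (c4) fail → the flipped bit is at their intersection.

row 2, column 4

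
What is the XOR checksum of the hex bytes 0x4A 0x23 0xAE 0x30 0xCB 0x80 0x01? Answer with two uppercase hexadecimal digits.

XOR the bytes together:
  start with 0x4A
  0x4A ⊕ 0x23 = 0x69
  0x69 ⊕ 0xAE = 0xC7
  0xC7 ⊕ 0x30 = 0xF7
  0xF7 ⊕ 0xCB = 0x3C
  0x3C ⊕ 0x80 = 0xBC
  0xBC ⊕ 0x01 = 0xBD

BD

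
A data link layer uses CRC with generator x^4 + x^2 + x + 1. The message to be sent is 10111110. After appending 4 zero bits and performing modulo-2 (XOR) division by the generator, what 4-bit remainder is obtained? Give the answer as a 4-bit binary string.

Append 4 zeros: 101111100000. Divide by 10111 (XOR where the leading bit is 1):
  pos 0: 10111 XOR 10111 = 00000
  pos 5: 11000 XOR 10111 = 01111
  pos 6: 11110 XOR 10111 = 01001
  pos 7: 10010 XOR 10111 = 00101
Remainder (last 4 bits) = 0101. This is the CRC / FCS.

0101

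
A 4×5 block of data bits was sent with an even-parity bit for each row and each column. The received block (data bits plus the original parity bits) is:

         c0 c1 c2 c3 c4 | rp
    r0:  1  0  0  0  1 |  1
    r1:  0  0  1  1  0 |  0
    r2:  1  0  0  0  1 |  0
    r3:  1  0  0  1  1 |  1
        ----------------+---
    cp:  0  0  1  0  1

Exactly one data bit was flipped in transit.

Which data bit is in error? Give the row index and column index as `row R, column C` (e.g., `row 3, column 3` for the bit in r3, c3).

Recompute each row's even parity and compare to rp:
  r0: data parity 0, sent rp 1 → mismatch
  r1: data parity 0, sent rp 0 → ok
  r2: data parity 0, sent rp 0 → ok
  r3: data parity 1, sent rp 1 → ok
Recompute each column's even parity and compare to cp:
  c0: data parity 1, sent cp 0 → mismatch
  c1: data parity 0, sent cp 0 → ok
  c2: data parity 1, sent cp 1 → ok
  c3: data parity 0, sent cp 0 → ok
  c4: data parity 1, sent cp 1 → ok
Exactly one row (r0) and one column (c0) fail → the flipped bit is at their intersection.

row 0, column 0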